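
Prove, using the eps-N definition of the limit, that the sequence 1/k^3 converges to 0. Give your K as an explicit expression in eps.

K = (1/eps)^{1/3}

Let eps > 0. For k ≥ 1, |1/k^3 − 0| = 1/k^3.
1/k^3 < eps ⇔ k^3 > 1/eps ⇔ k > (1/eps)^{1/3}.
Take K = (1/eps)^{1/3}. Then k > K implies 1/k^3 < eps.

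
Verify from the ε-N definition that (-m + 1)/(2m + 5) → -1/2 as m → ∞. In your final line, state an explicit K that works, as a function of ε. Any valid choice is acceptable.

K = (7/4)/ε

Fix ε > 0. For m ≥ 1, |(-m + 1)/(2m + 5) + 1/2| = |7|/(2(2m + 5)) = 7/(2(2m + 5)).
Since 2m + 5 ≥ 2m for m ≥ 1, this is ≤ 7/(2·2m) = (7/4)/m.
So |(-m + 1)/(2m + 5) + 1/2| < ε whenever m > (7/4)/ε.
Take K = (7/4)/ε. If m > K then |(-m + 1)/(2m + 5) + 1/2| ≤ (7/4)/m < ε.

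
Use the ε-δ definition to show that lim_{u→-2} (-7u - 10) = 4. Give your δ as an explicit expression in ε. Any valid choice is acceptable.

δ = ε/7

Let ε > 0. We need δ > 0 so that 0 < |u + 2| < δ implies |(-7u - 10) − 4| < ε.
Since (-7u - 10) − 4 = -7(u + 2), we have |(-7u - 10) − 4| = 7|u + 2|.
Thus it suffices that |u + 2| < ε/7.
Take δ = ε/7. If 0 < |u + 2| < δ then |(-7u - 10) − 4| = 7|u + 2| < 7·(ε/7) = ε.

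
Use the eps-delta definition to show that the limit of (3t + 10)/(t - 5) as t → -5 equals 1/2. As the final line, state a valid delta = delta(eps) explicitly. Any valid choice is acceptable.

Let eps > 0. We want delta > 0 with 0 < |t + 5| < delta ⇒ |(3t + 10)/(t - 5) − (1/2)| < eps.
Combining over a common denominator, (3t + 10)/(t - 5) − (1/2) = [(3t + 10)·(-10) − (-5)·(t - 5)] / [(-10)·(t - 5)] = -25(t + 5) / ((-10)(t - 5)).
So |(3t + 10)/(t - 5) − (1/2)| = 25|t + 5| / (10·|t − 5|).
Restrict delta ≤ 5. Then |t + 5| < 5 gives |t − 5| = |(t + 5) + (-10)| ≥ 10 − 5 = 5.
Hence |(3t + 10)/(t - 5) − (1/2)| < 25|t + 5|/(10·5) = (1/2)|t + 5|, which is < eps once |t + 5| < 2eps.
Take delta = min(5, 2eps). Then 0 < |t + 5| < delta forces both bounds, so |(3t + 10)/(t - 5) − (1/2)| < eps.

delta = min(5, 2eps)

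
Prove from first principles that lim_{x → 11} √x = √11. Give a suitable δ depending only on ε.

δ = min(11, √11·ε)

Let ε > 0 be given. We want δ > 0 such that 0 < |x − 11| < δ implies |√x − √11| < ε.
Multiplying by the conjugate, |√x − √11| = |x − 11|/(√x + √11).
Restrict δ ≤ 11 so that |x − 11| < 11 forces x > 0, and then √x + √11 > √11.
Hence |√x − √11| < |x − 11|/√11, which is < ε once |x − 11| < √11·ε.
Take δ = min(11, √11·ε). If 0 < |x − 11| < δ then x > 0 and |√x − √11| < |x − 11|/√11 < ε.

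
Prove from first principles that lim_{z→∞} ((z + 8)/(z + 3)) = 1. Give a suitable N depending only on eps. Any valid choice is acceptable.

N = 5/eps

Fix eps > 0. We seek N > 0 such that z > N implies |(z + 8)/(z + 3) − 1| < eps.
(z + 8)/(z + 3) − 1 = ((z + 8) − (z + 3)) / ((z + 3)) = 5/((z + 3)).
For z > 0 we have z + 3 > z, so |(z + 8)/(z + 3) − 1| = 5/((z + 3)) < 5/(z) = 5/z.
Thus |(z + 8)/(z + 3) − 1| < eps whenever z > 5/eps.
Take N = 5/eps. If z > N then |(z + 8)/(z + 3) − 1| < 5/z < eps.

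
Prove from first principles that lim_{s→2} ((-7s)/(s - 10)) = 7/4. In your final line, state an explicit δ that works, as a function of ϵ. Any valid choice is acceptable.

Let ϵ > 0 be given. We want δ > 0 with 0 < |s − 2| < δ ⇒ |(-7s)/(s - 10) − (7/4)| < ϵ.
Combining over a common denominator, (-7s)/(s - 10) − (7/4) = [(-7s)·(-8) − (-14)·(s - 10)] / [(-8)·(s - 10)] = 70(s − 2) / ((-8)(s - 10)).
So |(-7s)/(s - 10) − (7/4)| = 70|s − 2| / (8·|s − 10|).
Restrict δ ≤ 4. Then |s − 2| < 4 gives |s − 10| = |(s − 2) + (-8)| ≥ 8 − 4 = 4.
Hence |(-7s)/(s - 10) − (7/4)| < 70|s − 2|/(8·4) = (35/16)|s − 2|, which is < ϵ once |s − 2| < (16/35)ϵ.
Take δ = min(4, (16/35)ϵ). Then 0 < |s − 2| < δ forces both bounds, so |(-7s)/(s - 10) − (7/4)| < ϵ.

δ = min(4, (16/35)ϵ)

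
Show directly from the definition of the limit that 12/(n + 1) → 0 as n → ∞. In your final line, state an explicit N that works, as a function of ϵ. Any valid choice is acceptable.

N = 12/ϵ

Let ϵ > 0. For n ≥ 1, |12/(n + 1) − 0| = 12/(n + 1) ≤ 12/n.
We need 12/n < ϵ, i.e. n > 12/ϵ.
Take N = 12/ϵ. If n > N then |12/(n + 1)| ≤ 12/n < ϵ.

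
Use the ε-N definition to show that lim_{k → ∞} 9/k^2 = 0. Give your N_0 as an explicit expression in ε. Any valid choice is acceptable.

Suppose ε > 0. For k ≥ 1, |9/k^2 − 0| = 9/k^2.
9/k^2 < ε ⇔ k^2 > 9/ε ⇔ k > (9/ε)^{1/2}.
Take N_0 = (9/ε)^{1/2}. Then k > N_0 implies 9/k^2 < ε.

N_0 = (9/ε)^{1/2}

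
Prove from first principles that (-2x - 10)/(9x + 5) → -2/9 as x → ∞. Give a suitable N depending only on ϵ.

N = (80/81)/ϵ

Fix ϵ > 0. We seek N > 0 such that x > N implies |(-2x - 10)/(9x + 5) + 2/9| < ϵ.
(-2x - 10)/(9x + 5) + 2/9 = (9(-2x - 10) − (-2)(9x + 5)) / (9(9x + 5)) = -80/(9(9x + 5)).
For x > 0 we have 9x + 5 > 9x, so |(-2x - 10)/(9x + 5) + 2/9| = 80/(9(9x + 5)) < 80/(9·9x) = (80/81)/x.
Thus |(-2x - 10)/(9x + 5) + 2/9| < ϵ whenever x > (80/81)/ϵ.
Take N = (80/81)/ϵ. If x > N then |(-2x - 10)/(9x + 5) + 2/9| < (80/81)/x < ϵ.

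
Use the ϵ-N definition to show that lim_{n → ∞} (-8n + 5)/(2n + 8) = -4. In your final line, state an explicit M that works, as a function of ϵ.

M = (37/2)/ϵ

Fix ϵ > 0. For n ≥ 1, |(-8n + 5)/(2n + 8) + 4| = |74|/(2(2n + 8)) = 74/(2(2n + 8)).
Since 2n + 8 ≥ 2n for n ≥ 1, this is ≤ 74/(2·2n) = (37/2)/n.
So |(-8n + 5)/(2n + 8) + 4| < ϵ whenever n > (37/2)/ϵ.
Take M = (37/2)/ϵ. If n > M then |(-8n + 5)/(2n + 8) + 4| ≤ (37/2)/n < ϵ.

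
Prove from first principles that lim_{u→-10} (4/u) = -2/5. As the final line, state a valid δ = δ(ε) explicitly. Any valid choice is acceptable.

Let ε > 0 be given. We seek δ > 0 such that 0 < |u + 10| < δ implies |4/u + 2/5| < ε.
|4/u + 2/5| = 4·|-10 − u|/(10·|u|) = 4|u + 10|/(10|u|).
Require δ ≤ 5 so that |u| > 10 − 5 = 5, hence 10|u| > 50.
Then |4/u + 2/5| < 4|u + 10|/50, which is < ε when |u + 10| < (25/2)ε.
Take δ = min(5, (25/2)ε). Then 0 < |u + 10| < δ gives both |u + 10| < 5 and |u + 10| < (25/2)ε, so |4/u + 2/5| < ε.

δ = min(5, (25/2)ε)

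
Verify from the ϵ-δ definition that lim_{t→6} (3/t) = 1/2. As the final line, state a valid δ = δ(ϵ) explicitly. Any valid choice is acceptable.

δ = min(3, 6ϵ)

Let ϵ > 0. We seek δ > 0 such that 0 < |t − 6| < δ implies |3/t − (1/2)| < ϵ.
|3/t − (1/2)| = 3·|6 − t|/(6·|t|) = 3|t − 6|/(6|t|).
Restrict δ ≤ 3. Then |t − 6| < 3 gives |t| > 3, so 6|t| > 18.
Then |3/t − (1/2)| < 3|t − 6|/18, which is < ϵ when |t − 6| < 6ϵ.
Take δ = min(3, 6ϵ). Then 0 < |t − 6| < δ gives both |t − 6| < 3 and |t − 6| < 6ϵ, so |3/t − (1/2)| < ϵ.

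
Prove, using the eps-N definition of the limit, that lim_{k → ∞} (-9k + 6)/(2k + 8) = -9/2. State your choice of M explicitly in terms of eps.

Let eps > 0 be given. For k ≥ 1, |(-9k + 6)/(2k + 8) + 9/2| = |84|/(2(2k + 8)) = 84/(2(2k + 8)).
Since 2k + 8 ≥ 2k for k ≥ 1, this is ≤ 84/(2·2k) = 21/k.
So |(-9k + 6)/(2k + 8) + 9/2| < eps whenever k > 21/eps.
Take M = 21/eps. If k > M then |(-9k + 6)/(2k + 8) + 9/2| ≤ 21/k < eps.

M = 21/eps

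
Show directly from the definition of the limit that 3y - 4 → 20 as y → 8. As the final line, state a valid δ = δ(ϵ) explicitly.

δ = ϵ/3

Let ϵ > 0. We need δ > 0 so that 0 < |y − 8| < δ implies |(3y - 4) − 20| < ϵ.
Since (3y - 4) − 20 = 3(y − 8), we have |(3y - 4) − 20| = 3|y − 8|.
So 3|y − 8| < ϵ exactly when |y − 8| < ϵ/3.
Choosing δ = ϵ/3 gives |(3y - 4) − 20| = 3|y − 8| < ϵ whenever |y − 8| < δ.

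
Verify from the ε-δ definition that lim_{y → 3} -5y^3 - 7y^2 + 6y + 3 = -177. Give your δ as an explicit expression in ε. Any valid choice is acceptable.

Suppose ε > 0. We want δ > 0 such that 0 < |y − 3| < δ implies |(-5y^3 - 7y^2 + 6y + 3) + 177| < ε.
(-5y^3 - 7y^2 + 6y + 3) + 177 = -5y^3 - 7y^2 + 6y + 180 = (y − 3)(-5y^2 - 22y - 60).
So |(-5y^3 - 7y^2 + 6y + 3) + 177| = |y − 3|·|-5y^2 - 22y - 60|.
Assume first that |y − 3| < 2, so |y| < 5. Then |-5y^2 - 22y - 60| ≤ 5·5^2 + 22·5 + 60 = 295.
Hence |(-5y^3 - 7y^2 + 6y + 3) + 177| ≤ 295|y − 3| < ε provided |y − 3| < ε/295.
Take δ = min(2, ε/295). Then 0 < |y − 3| < δ gives both |y − 3| < 2 and |y − 3| < ε/295, so |(-5y^3 - 7y^2 + 6y + 3) + 177| < ε.

δ = min(2, ε/295)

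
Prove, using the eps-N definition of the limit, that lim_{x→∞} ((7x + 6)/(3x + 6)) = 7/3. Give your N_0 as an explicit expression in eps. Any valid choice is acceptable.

N_0 = (8/3)/eps

Fix eps > 0. We seek N_0 > 0 such that x > N_0 implies |(7x + 6)/(3x + 6) − (7/3)| < eps.
(7x + 6)/(3x + 6) − (7/3) = (3(7x + 6) − 7(3x + 6)) / (3(3x + 6)) = -24/(3(3x + 6)).
For x > 0 we have 3x + 6 > 3x, so |(7x + 6)/(3x + 6) − (7/3)| = 24/(3(3x + 6)) < 24/(3·3x) = (8/3)/x.
Thus |(7x + 6)/(3x + 6) − (7/3)| < eps whenever x > (8/3)/eps.
Take N_0 = (8/3)/eps. If x > N_0 then |(7x + 6)/(3x + 6) − (7/3)| < (8/3)/x < eps.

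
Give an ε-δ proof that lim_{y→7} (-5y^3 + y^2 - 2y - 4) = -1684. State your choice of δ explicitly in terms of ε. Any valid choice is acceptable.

Fix ε > 0. We want δ > 0 such that 0 < |y − 7| < δ implies |(-5y^3 + y^2 - 2y - 4) + 1684| < ε.
(-5y^3 + y^2 - 2y - 4) + 1684 = -5y^3 + y^2 - 2y + 1680 = (y − 7)(-5y^2 - 34y - 240).
So |(-5y^3 + y^2 - 2y - 4) + 1684| = |y − 7|·|-5y^2 - 34y - 240|.
Assume first that |y − 7| < 1, so |y| < 8. Then |-5y^2 - 34y - 240| ≤ 5·8^2 + 34·8 + 240 = 832.
Hence |(-5y^3 + y^2 - 2y - 4) + 1684| ≤ 832|y − 7| < ε provided |y − 7| < ε/832.
Choosing δ = min(1, ε/832) ensures both conditions, hence |(-5y^3 + y^2 - 2y - 4) + 1684| < ε.

δ = min(1, ε/832)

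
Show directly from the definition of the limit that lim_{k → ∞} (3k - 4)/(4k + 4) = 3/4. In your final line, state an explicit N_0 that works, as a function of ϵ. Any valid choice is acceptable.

N_0 = (7/4)/ϵ

Let ϵ > 0. For k ≥ 1, |(3k - 4)/(4k + 4) − (3/4)| = |-28|/(4(4k + 4)) = 28/(4(4k + 4)).
Since 4k + 4 ≥ 4k for k ≥ 1, this is ≤ 28/(4·4k) = (7/4)/k.
So |(3k - 4)/(4k + 4) − (3/4)| < ϵ whenever k > (7/4)/ϵ.
Take N_0 = (7/4)/ϵ. If k > N_0 then |(3k - 4)/(4k + 4) − (3/4)| ≤ (7/4)/k < ϵ.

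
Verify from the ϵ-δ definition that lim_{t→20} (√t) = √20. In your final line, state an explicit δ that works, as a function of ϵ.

δ = min(20, √20·ϵ)

Let ϵ > 0. We want δ > 0 such that 0 < |t − 20| < δ implies |√t − √20| < ϵ.
Rationalise: √t − √20 = (t − 20)/(√t + √20), so |√t − √20| = |t − 20|/(√t + √20).
Restrict δ ≤ 20 so that |t − 20| < 20 forces t > 0, and then √t + √20 > √20.
Hence |√t − √20| < |t − 20|/√20, which is < ϵ once |t − 20| < √20·ϵ.
Take δ = min(20, √20·ϵ). If 0 < |t − 20| < δ then t > 0 and |√t − √20| < |t − 20|/√20 < ϵ.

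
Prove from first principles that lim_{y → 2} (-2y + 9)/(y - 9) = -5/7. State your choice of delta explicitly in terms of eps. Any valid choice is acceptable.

delta = min(7/2, (49/18)eps)

Suppose eps > 0. We want delta > 0 with 0 < |y − 2| < delta ⇒ |(-2y + 9)/(y - 9) + 5/7| < eps.
Combining over a common denominator, (-2y + 9)/(y - 9) + 5/7 = [(-2y + 9)·(-7) − 5·(y - 9)] / [(-7)·(y - 9)] = 9(y − 2) / ((-7)(y - 9)).
So |(-2y + 9)/(y - 9) + 5/7| = 9|y − 2| / (7·|y − 9|).
Restrict delta ≤ 7/2. Then |y − 2| < 7/2 gives |y − 9| = |(y − 2) + (-7)| ≥ 7 − 7/2 = 7/2.
Hence |(-2y + 9)/(y - 9) + 5/7| < 9|y − 2|/(7·(7/2)) = (18/49)|y − 2|, which is < eps once |y − 2| < (49/18)eps.
Take delta = min(7/2, (49/18)eps). Then 0 < |y − 2| < delta forces both bounds, so |(-2y + 9)/(y - 9) + 5/7| < eps.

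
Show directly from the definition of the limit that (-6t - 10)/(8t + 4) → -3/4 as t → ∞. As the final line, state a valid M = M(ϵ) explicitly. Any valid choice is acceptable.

Suppose ϵ > 0. We seek M > 0 such that t > M implies |(-6t - 10)/(8t + 4) + 3/4| < ϵ.
(-6t - 10)/(8t + 4) + 3/4 = (8(-6t - 10) − (-6)(8t + 4)) / (8(8t + 4)) = -56/(8(8t + 4)).
For t > 0 we have 8t + 4 > 8t, so |(-6t - 10)/(8t + 4) + 3/4| = 56/(8(8t + 4)) < 56/(8·8t) = (7/8)/t.
Thus |(-6t - 10)/(8t + 4) + 3/4| < ϵ whenever t > (7/8)/ϵ.
Take M = (7/8)/ϵ. If t > M then |(-6t - 10)/(8t + 4) + 3/4| < (7/8)/t < ϵ.

M = (7/8)/ϵ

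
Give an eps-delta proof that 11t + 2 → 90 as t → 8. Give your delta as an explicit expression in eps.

delta = eps/11

Let eps > 0. We need delta > 0 so that 0 < |t − 8| < delta implies |(11t + 2) − 90| < eps.
|(11t + 2) − 90| = |11t - 88| = 11|t − 8|.
Thus it suffices that |t − 8| < eps/11.
Take delta = eps/11. If 0 < |t − 8| < delta then |(11t + 2) − 90| = 11|t − 8| < 11·(eps/11) = eps.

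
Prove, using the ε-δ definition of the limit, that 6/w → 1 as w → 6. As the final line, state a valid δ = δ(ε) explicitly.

Fix ε > 0. We seek δ > 0 such that 0 < |w − 6| < δ implies |6/w − 1| < ε.
|6/w − 1| = 6·|6 − w|/(6·|w|) = 6|w − 6|/(6|w|).
Restrict δ ≤ 3. Then |w − 6| < 3 gives |w| > 3, so 6|w| > 18.
Then |6/w − 1| < 6|w − 6|/18, which is < ε when |w − 6| < 3ε.
Take δ = min(3, 3ε). Then 0 < |w − 6| < δ gives both |w − 6| < 3 and |w − 6| < 3ε, so |6/w − 1| < ε.

δ = min(3, 3ε)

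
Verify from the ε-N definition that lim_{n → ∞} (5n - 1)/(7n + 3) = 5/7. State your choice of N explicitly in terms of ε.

N = (22/49)/ε

Fix ε > 0. For n ≥ 1, |(5n - 1)/(7n + 3) − (5/7)| = |-22|/(7(7n + 3)) = 22/(7(7n + 3)).
Since 7n + 3 ≥ 7n for n ≥ 1, this is ≤ 22/(7·7n) = (22/49)/n.
So |(5n - 1)/(7n + 3) − (5/7)| < ε whenever n > (22/49)/ε.
Take N = (22/49)/ε. If n > N then |(5n - 1)/(7n + 3) − (5/7)| ≤ (22/49)/n < ε.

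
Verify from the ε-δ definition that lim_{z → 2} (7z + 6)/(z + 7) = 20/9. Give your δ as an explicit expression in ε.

Let ε > 0 be given. We want δ > 0 with 0 < |z − 2| < δ ⇒ |(7z + 6)/(z + 7) − (20/9)| < ε.
Combining over a common denominator, (7z + 6)/(z + 7) − (20/9) = [(7z + 6)·9 − 20·(z + 7)] / [9·(z + 7)] = 43(z − 2) / (9(z + 7)).
So |(7z + 6)/(z + 7) − (20/9)| = 43|z − 2| / (9·|z + 7|).
Restrict δ ≤ 9/2. Then |z − 2| < 9/2 gives |z + 7| = |(z − 2) + 9| ≥ 9 − 9/2 = 9/2.
Hence |(7z + 6)/(z + 7) − (20/9)| < 43|z − 2|/(9·(9/2)) = (86/81)|z − 2|, which is < ε once |z − 2| < (81/86)ε.
Take δ = min(9/2, (81/86)ε). Then 0 < |z − 2| < δ forces both bounds, so |(7z + 6)/(z + 7) − (20/9)| < ε.

δ = min(9/2, (81/86)ε)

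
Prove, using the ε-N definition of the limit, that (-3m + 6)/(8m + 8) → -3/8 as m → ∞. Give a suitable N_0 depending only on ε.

Fix ε > 0. For m ≥ 1, |(-3m + 6)/(8m + 8) + 3/8| = |72|/(8(8m + 8)) = 72/(8(8m + 8)).
Since 8m + 8 ≥ 8m for m ≥ 1, this is ≤ 72/(8·8m) = (9/8)/m.
So |(-3m + 6)/(8m + 8) + 3/8| < ε whenever m > (9/8)/ε.
Take N_0 = (9/8)/ε. If m > N_0 then |(-3m + 6)/(8m + 8) + 3/8| ≤ (9/8)/m < ε.

N_0 = (9/8)/ε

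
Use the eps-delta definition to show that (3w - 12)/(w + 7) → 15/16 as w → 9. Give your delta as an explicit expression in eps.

delta = min(8, (128/33)eps)

Fix eps > 0. We want delta > 0 with 0 < |w − 9| < delta ⇒ |(3w - 12)/(w + 7) − (15/16)| < eps.
Combining over a common denominator, (3w - 12)/(w + 7) − (15/16) = [(3w - 12)·16 − 15·(w + 7)] / [16·(w + 7)] = 33(w − 9) / (16(w + 7)).
So |(3w - 12)/(w + 7) − (15/16)| = 33|w − 9| / (16·|w + 7|).
Require delta ≤ 8, so |w + 7| ≥ |16| − |w − 9| > 16 − 8 = 8.
Hence |(3w - 12)/(w + 7) − (15/16)| < 33|w − 9|/(16·8) = (33/128)|w − 9|, which is < eps once |w − 9| < (128/33)eps.
Take delta = min(8, (128/33)eps). Then 0 < |w − 9| < delta forces both bounds, so |(3w - 12)/(w + 7) − (15/16)| < eps.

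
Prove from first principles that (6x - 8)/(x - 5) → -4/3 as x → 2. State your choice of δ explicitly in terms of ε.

δ = min(3/2, (9/44)ε)

Let ε > 0 be given. We want δ > 0 with 0 < |x − 2| < δ ⇒ |(6x - 8)/(x - 5) + 4/3| < ε.
Combining over a common denominator, (6x - 8)/(x - 5) + 4/3 = [(6x - 8)·(-3) − 4·(x - 5)] / [(-3)·(x - 5)] = -22(x − 2) / ((-3)(x - 5)).
So |(6x - 8)/(x - 5) + 4/3| = 22|x − 2| / (3·|x − 5|).
Require δ ≤ 3/2, so |x − 5| ≥ |-3| − |x − 2| > 3 − 3/2 = 3/2.
Hence |(6x - 8)/(x - 5) + 4/3| < 22|x − 2|/(3·(3/2)) = (44/9)|x − 2|, which is < ε once |x − 2| < (9/44)ε.
Take δ = min(3/2, (9/44)ε). Then 0 < |x − 2| < δ forces both bounds, so |(6x - 8)/(x - 5) + 4/3| < ε.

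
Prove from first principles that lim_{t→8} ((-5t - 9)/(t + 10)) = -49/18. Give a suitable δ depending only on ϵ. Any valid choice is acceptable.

Fix ϵ > 0. We want δ > 0 with 0 < |t − 8| < δ ⇒ |(-5t - 9)/(t + 10) + 49/18| < ϵ.
Combining over a common denominator, (-5t - 9)/(t + 10) + 49/18 = [(-5t - 9)·18 − (-49)·(t + 10)] / [18·(t + 10)] = -41(t − 8) / (18(t + 10)).
So |(-5t - 9)/(t + 10) + 49/18| = 41|t − 8| / (18·|t + 10|).
Restrict δ ≤ 9. Then |t − 8| < 9 gives |t + 10| = |(t − 8) + 18| ≥ 18 − 9 = 9.
Hence |(-5t - 9)/(t + 10) + 49/18| < 41|t − 8|/(18·9) = (41/162)|t − 8|, which is < ϵ once |t − 8| < (162/41)ϵ.
Take δ = min(9, (162/41)ϵ). Then 0 < |t − 8| < δ forces both bounds, so |(-5t - 9)/(t + 10) + 49/18| < ϵ.

δ = min(9, (162/41)ϵ)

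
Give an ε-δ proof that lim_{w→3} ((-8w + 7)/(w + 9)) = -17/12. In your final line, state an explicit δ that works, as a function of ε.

Let ε > 0. We want δ > 0 with 0 < |w − 3| < δ ⇒ |(-8w + 7)/(w + 9) + 17/12| < ε.
Combining over a common denominator, (-8w + 7)/(w + 9) + 17/12 = [(-8w + 7)·12 − (-17)·(w + 9)] / [12·(w + 9)] = -79(w − 3) / (12(w + 9)).
So |(-8w + 7)/(w + 9) + 17/12| = 79|w − 3| / (12·|w + 9|).
Restrict δ ≤ 6. Then |w − 3| < 6 gives |w + 9| = |(w − 3) + 12| ≥ 12 − 6 = 6.
Hence |(-8w + 7)/(w + 9) + 17/12| < 79|w − 3|/(12·6) = (79/72)|w − 3|, which is < ε once |w − 3| < (72/79)ε.
Take δ = min(6, (72/79)ε). Then 0 < |w − 3| < δ forces both bounds, so |(-8w + 7)/(w + 9) + 17/12| < ε.

δ = min(6, (72/79)ε)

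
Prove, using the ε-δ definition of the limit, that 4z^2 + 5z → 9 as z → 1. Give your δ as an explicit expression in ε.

δ = min(2, ε/21)

Let ε > 0. We want δ > 0 such that 0 < |z − 1| < δ implies |(4z^2 + 5z) − 9| < ε.
(4z^2 + 5z) − 9 = 4z^2 + 5z - 9 = (z − 1)(4z + 9).
So |(4z^2 + 5z) − 9| = |z − 1|·|4z + 9|.
Assume first that |z − 1| < 2, so |z| < 3. Then |4z + 9| ≤ 4·3 + 9 = 21.
Hence |(4z^2 + 5z) − 9| ≤ 21|z − 1| < ε provided |z − 1| < ε/21.
Take δ = min(2, ε/21). Then 0 < |z − 1| < δ gives both |z − 1| < 2 and |z − 1| < ε/21, so |(4z^2 + 5z) − 9| < ε.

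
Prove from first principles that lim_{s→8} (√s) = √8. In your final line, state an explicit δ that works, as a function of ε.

Suppose ε > 0. We want δ > 0 such that 0 < |s − 8| < δ implies |√s − √8| < ε.
Rationalise: √s − √8 = (s − 8)/(√s + √8), so |√s − √8| = |s − 8|/(√s + √8).
Restrict δ ≤ 8 so that |s − 8| < 8 forces s > 0, and then √s + √8 > √8.
Hence |√s − √8| < |s − 8|/√8, which is < ε once |s − 8| < √8·ε.
Take δ = min(8, √8·ε). If 0 < |s − 8| < δ then s > 0 and |√s − √8| < |s − 8|/√8 < ε.

δ = min(8, √8·ε)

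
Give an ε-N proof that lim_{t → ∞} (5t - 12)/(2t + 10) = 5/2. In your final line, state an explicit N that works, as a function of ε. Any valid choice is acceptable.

Fix ε > 0. We seek N > 0 such that t > N implies |(5t - 12)/(2t + 10) − (5/2)| < ε.
(5t - 12)/(2t + 10) − (5/2) = (2(5t - 12) − 5(2t + 10)) / (2(2t + 10)) = -74/(2(2t + 10)).
For t > 0 we have 2t + 10 > 2t, so |(5t - 12)/(2t + 10) − (5/2)| = 74/(2(2t + 10)) < 74/(2·2t) = (37/2)/t.
Thus |(5t - 12)/(2t + 10) − (5/2)| < ε whenever t > (37/2)/ε.
Take N = (37/2)/ε. If t > N then |(5t - 12)/(2t + 10) − (5/2)| < (37/2)/t < ε.

N = (37/2)/ε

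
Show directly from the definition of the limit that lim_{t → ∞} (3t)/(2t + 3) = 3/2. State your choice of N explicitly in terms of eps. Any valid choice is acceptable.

N = (9/4)/eps

Suppose eps > 0. We seek N > 0 such that t > N implies |(3t)/(2t + 3) − (3/2)| < eps.
(3t)/(2t + 3) − (3/2) = (2(3t) − 3(2t + 3)) / (2(2t + 3)) = -9/(2(2t + 3)).
For t > 0 we have 2t + 3 > 2t, so |(3t)/(2t + 3) − (3/2)| = 9/(2(2t + 3)) < 9/(2·2t) = (9/4)/t.
Thus |(3t)/(2t + 3) − (3/2)| < eps whenever t > (9/4)/eps.
Take N = (9/4)/eps. If t > N then |(3t)/(2t + 3) − (3/2)| < (9/4)/t < eps.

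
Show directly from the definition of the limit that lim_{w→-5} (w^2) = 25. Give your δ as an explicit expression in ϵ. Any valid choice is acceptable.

δ = min(1, ϵ/11)

Suppose ϵ > 0. We seek δ > 0 with 0 < |w + 5| < δ ⇒ |w^2 − 25| < ϵ.
Factor: w^2 − 25 = (w + 5)(w - 5), so |w^2 − 25| = |w + 5|·|w - 5|.
Impose δ ≤ 1 so that |w| < 6; then |w - 5| ≤ 11.
Hence |w^2 − 25| ≤ 11|w + 5|, which is < ϵ once |w + 5| < ϵ/11.
Take δ = min(1, ϵ/11). If 0 < |w + 5| < δ then both bounds hold and |w^2 − 25| ≤ 11|w + 5| < 11·(ϵ/11) = ϵ.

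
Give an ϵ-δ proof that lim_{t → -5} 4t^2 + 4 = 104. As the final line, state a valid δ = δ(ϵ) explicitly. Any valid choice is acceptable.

Suppose ϵ > 0. We want δ > 0 such that 0 < |t + 5| < δ implies |(4t^2 + 4) − 104| < ϵ.
(4t^2 + 4) − 104 = 4t^2 - 100 = (t + 5)(4t - 20).
So |(4t^2 + 4) − 104| = |t + 5|·|4t - 20|.
Require δ ≤ 1. Then |t + 5| < 1 gives |t| < 6, and by the triangle inequality |4t - 20| ≤ 4·6 + 20 = 44.
Hence |(4t^2 + 4) − 104| ≤ 44|t + 5| < ϵ provided |t + 5| < ϵ/44.
Choosing δ = min(1, ϵ/44) ensures both conditions, hence |(4t^2 + 4) − 104| < ϵ.

δ = min(1, ϵ/44)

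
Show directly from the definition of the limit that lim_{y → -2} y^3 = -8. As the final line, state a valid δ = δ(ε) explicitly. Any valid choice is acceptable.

δ = min(1, ε/19)

Let ε > 0 be given. We seek δ > 0 with 0 < |y + 2| < δ ⇒ |y^3 + 8| < ε.
Factor: y^3 + 8 = (y + 2)(y^2 - 2y + 4), so |y^3 + 8| = |y + 2|·|y^2 - 2y + 4|.
Impose δ ≤ 1 so that |y| < 3; then |y^2 - 2y + 4| ≤ 19.
Hence |y^3 + 8| ≤ 19|y + 2|, which is < ε once |y + 2| < ε/19.
Take δ = min(1, ε/19). If 0 < |y + 2| < δ then both bounds hold and |y^3 + 8| ≤ 19|y + 2| < 19·(ε/19) = ε.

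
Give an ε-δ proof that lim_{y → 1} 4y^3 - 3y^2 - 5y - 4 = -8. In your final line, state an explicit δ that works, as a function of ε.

Fix ε > 0. We want δ > 0 such that 0 < |y − 1| < δ implies |(4y^3 - 3y^2 - 5y - 4) + 8| < ε.
(4y^3 - 3y^2 - 5y - 4) + 8 = 4y^3 - 3y^2 - 5y + 4 = (y − 1)(4y^2 + y - 4).
So |(4y^3 - 3y^2 - 5y - 4) + 8| = |y − 1|·|4y^2 + y - 4|.
Require δ ≤ 1. Then |y − 1| < 1 gives |y| < 2, and by the triangle inequality |4y^2 + y - 4| ≤ 4·2^2 + 2 + 4 = 22.
Hence |(4y^3 - 3y^2 - 5y - 4) + 8| ≤ 22|y − 1| < ε provided |y − 1| < ε/22.
Choosing δ = min(1, ε/22) ensures both conditions, hence |(4y^3 - 3y^2 - 5y - 4) + 8| < ε.

δ = min(1, ε/22)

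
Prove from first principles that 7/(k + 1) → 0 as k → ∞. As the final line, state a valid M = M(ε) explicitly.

M = 7/ε

Let ε > 0. For k ≥ 1, |7/(k + 1) − 0| = 7/(k + 1) ≤ 7/k.
We need 7/k < ε, i.e. k > 7/ε.
Take M = 7/ε. If k > M then |7/(k + 1)| ≤ 7/k < ε.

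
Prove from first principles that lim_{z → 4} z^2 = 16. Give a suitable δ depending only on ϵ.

Suppose ϵ > 0. We seek δ > 0 with 0 < |z − 4| < δ ⇒ |z^2 − 16| < ϵ.
Factor: z^2 − 16 = (z − 4)(z + 4), so |z^2 − 16| = |z − 4|·|z + 4|.
Impose δ ≤ 2 so that |z| < 6; then |z + 4| ≤ 10.
Hence |z^2 − 16| ≤ 10|z − 4|, which is < ϵ once |z − 4| < ϵ/10.
Take δ = min(2, ϵ/10). If 0 < |z − 4| < δ then both bounds hold and |z^2 − 16| ≤ 10|z − 4| < 10·(ϵ/10) = ϵ.

δ = min(2, ϵ/10)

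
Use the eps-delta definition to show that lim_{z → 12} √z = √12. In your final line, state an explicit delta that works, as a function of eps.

Suppose eps > 0. We want delta > 0 such that 0 < |z − 12| < delta implies |√z − √12| < eps.
Rationalise: √z − √12 = (z − 12)/(√z + √12), so |√z − √12| = |z − 12|/(√z + √12).
Restrict delta ≤ 12 so that |z − 12| < 12 forces z > 0, and then √z + √12 > √12.
Hence |√z − √12| < |z − 12|/√12, which is < eps once |z − 12| < √12·eps.
Take delta = min(12, √12·eps). If 0 < |z − 12| < delta then z > 0 and |√z − √12| < |z − 12|/√12 < eps.

delta = min(12, √12·eps)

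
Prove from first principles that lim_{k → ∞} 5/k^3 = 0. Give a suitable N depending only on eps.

N = (5/eps)^{1/3}

Let eps > 0. For k ≥ 1, |5/k^3 − 0| = 5/k^3.
5/k^3 < eps ⇔ k^3 > 5/eps ⇔ k > (5/eps)^{1/3}.
Take N = (5/eps)^{1/3}. Then k > N implies 5/k^3 < eps.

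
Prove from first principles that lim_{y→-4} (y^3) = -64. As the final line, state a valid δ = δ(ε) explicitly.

δ = min(1, ε/61)

Suppose ε > 0. We seek δ > 0 with 0 < |y + 4| < δ ⇒ |y^3 + 64| < ε.
Factor: y^3 + 64 = (y + 4)(y^2 - 4y + 16), so |y^3 + 64| = |y + 4|·|y^2 - 4y + 16|.
Restrict δ ≤ 1. Then |y + 4| < 1 gives |y| < 5, so by the triangle inequality |y^2 - 4y + 16| ≤ 5^2 + 4·5 + 16 = 61.
Hence |y^3 + 64| ≤ 61|y + 4|, which is < ε once |y + 4| < ε/61.
Take δ = min(1, ε/61). If 0 < |y + 4| < δ then both bounds hold and |y^3 + 64| ≤ 61|y + 4| < 61·(ε/61) = ε.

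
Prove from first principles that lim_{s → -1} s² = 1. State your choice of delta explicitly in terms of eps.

Suppose eps > 0. We seek delta > 0 with 0 < |s + 1| < delta ⇒ |s² − 1| < eps.
Factor: s² − 1 = (s + 1)(s - 1), so |s² − 1| = |s + 1|·|s - 1|.
Impose delta ≤ 1 so that |s| < 2; then |s - 1| ≤ 3.
Hence |s² − 1| ≤ 3|s + 1|, which is < eps once |s + 1| < eps/3.
Take delta = min(1, eps/3). If 0 < |s + 1| < delta then both bounds hold and |s² − 1| ≤ 3|s + 1| < 3·(eps/3) = eps.

delta = min(1, eps/3)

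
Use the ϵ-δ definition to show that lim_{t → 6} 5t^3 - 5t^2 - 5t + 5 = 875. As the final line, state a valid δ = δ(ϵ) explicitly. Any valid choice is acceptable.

Suppose ϵ > 0. We want δ > 0 such that 0 < |t − 6| < δ implies |(5t^3 - 5t^2 - 5t + 5) − 875| < ϵ.
(5t^3 - 5t^2 - 5t + 5) − 875 = 5t^3 - 5t^2 - 5t - 870 = (t − 6)(5t^2 + 25t + 145).
So |(5t^3 - 5t^2 - 5t + 5) − 875| = |t − 6|·|5t^2 + 25t + 145|.
Require δ ≤ 1. Then |t − 6| < 1 gives |t| < 7, and by the triangle inequality |5t^2 + 25t + 145| ≤ 5·7^2 + 25·7 + 145 = 565.
Hence |(5t^3 - 5t^2 - 5t + 5) − 875| ≤ 565|t − 6| < ϵ provided |t − 6| < ϵ/565.
Choosing δ = min(1, ϵ/565) ensures both conditions, hence |(5t^3 - 5t^2 - 5t + 5) − 875| < ϵ.

δ = min(1, ϵ/565)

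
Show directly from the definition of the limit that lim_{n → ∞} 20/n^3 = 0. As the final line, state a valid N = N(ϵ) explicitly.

Let ϵ > 0. For n ≥ 1, |20/n^3 − 0| = 20/n^3.
20/n^3 < ϵ ⇔ n^3 > 20/ϵ ⇔ n > (20/ϵ)^{1/3}.
Take N = (20/ϵ)^{1/3}. Then n > N implies 20/n^3 < ϵ.

N = (20/ϵ)^{1/3}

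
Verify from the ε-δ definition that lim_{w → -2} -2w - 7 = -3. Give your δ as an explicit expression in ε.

δ = ε/2

Let ε > 0. We need δ > 0 so that 0 < |w + 2| < δ implies |(-2w - 7) + 3| < ε.
Since (-2w - 7) + 3 = -2(w + 2), we have |(-2w - 7) + 3| = 2|w + 2|.
Thus it suffices that |w + 2| < ε/2.
Choosing δ = ε/2 gives |(-2w - 7) + 3| = 2|w + 2| < ε whenever |w + 2| < δ.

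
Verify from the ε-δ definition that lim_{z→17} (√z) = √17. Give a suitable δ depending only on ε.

Let ε > 0. We want δ > 0 such that 0 < |z − 17| < δ implies |√z − √17| < ε.
Rationalise: √z − √17 = (z − 17)/(√z + √17), so |√z − √17| = |z − 17|/(√z + √17).
Restrict δ ≤ 17 so that |z − 17| < 17 forces z > 0, and then √z + √17 > √17.
Hence |√z − √17| < |z − 17|/√17, which is < ε once |z − 17| < √17·ε.
Take δ = min(17, √17·ε). If 0 < |z − 17| < δ then z > 0 and |√z − √17| < |z − 17|/√17 < ε.

δ = min(17, √17·ε)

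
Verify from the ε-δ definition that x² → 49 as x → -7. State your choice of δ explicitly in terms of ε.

Suppose ε > 0. We seek δ > 0 with 0 < |x + 7| < δ ⇒ |x² − 49| < ε.
Factor: x² − 49 = (x + 7)(x - 7), so |x² − 49| = |x + 7|·|x - 7|.
Impose δ ≤ 1 so that |x| < 8; then |x - 7| ≤ 15.
Hence |x² − 49| ≤ 15|x + 7|, which is < ε once |x + 7| < ε/15.
Take δ = min(1, ε/15). If 0 < |x + 7| < δ then both bounds hold and |x² − 49| ≤ 15|x + 7| < 15·(ε/15) = ε.

δ = min(1, ε/15)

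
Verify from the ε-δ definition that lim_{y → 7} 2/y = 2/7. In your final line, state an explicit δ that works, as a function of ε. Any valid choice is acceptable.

δ = min(7/2, (49/4)ε)

Suppose ε > 0. We seek δ > 0 such that 0 < |y − 7| < δ implies |2/y − (2/7)| < ε.
|2/y − (2/7)| = 2·|7 − y|/(7·|y|) = 2|y − 7|/(7|y|).
Restrict δ ≤ 7/2. Then |y − 7| < 7/2 gives |y| > 7/2, so 7|y| > 49/2.
Then |2/y − (2/7)| < 2|y − 7|/(49/2), which is < ε when |y − 7| < (49/4)ε.
Take δ = min(7/2, (49/4)ε). Then 0 < |y − 7| < δ gives both |y − 7| < 7/2 and |y − 7| < (49/4)ε, so |2/y − (2/7)| < ε.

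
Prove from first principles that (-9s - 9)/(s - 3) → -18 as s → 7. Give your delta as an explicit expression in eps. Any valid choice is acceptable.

delta = min(2, (2/9)eps)

Fix eps > 0. We want delta > 0 with 0 < |s − 7| < delta ⇒ |(-9s - 9)/(s - 3) + 18| < eps.
Combining over a common denominator, (-9s - 9)/(s - 3) + 18 = [(-9s - 9)·4 − (-72)·(s - 3)] / [4·(s - 3)] = 36(s − 7) / (4(s - 3)).
So |(-9s - 9)/(s - 3) + 18| = 36|s − 7| / (4·|s − 3|).
Require delta ≤ 2, so |s − 3| ≥ |4| − |s − 7| > 4 − 2 = 2.
Hence |(-9s - 9)/(s - 3) + 18| < 36|s − 7|/(4·2) = (9/2)|s − 7|, which is < eps once |s − 7| < (2/9)eps.
Take delta = min(2, (2/9)eps). Then 0 < |s − 7| < delta forces both bounds, so |(-9s - 9)/(s - 3) + 18| < eps.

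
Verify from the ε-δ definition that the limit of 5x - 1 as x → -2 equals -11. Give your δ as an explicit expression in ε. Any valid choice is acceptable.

δ = ε/5

Suppose ε > 0. We need δ > 0 so that 0 < |x + 2| < δ implies |(5x - 1) + 11| < ε.
|(5x - 1) + 11| = |5x + 10| = 5|x + 2|.
So 5|x + 2| < ε exactly when |x + 2| < ε/5.
Choosing δ = ε/5 gives |(5x - 1) + 11| = 5|x + 2| < ε whenever |x + 2| < δ.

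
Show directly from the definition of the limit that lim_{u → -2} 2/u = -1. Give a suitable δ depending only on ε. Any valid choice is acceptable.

Suppose ε > 0. We seek δ > 0 such that 0 < |u + 2| < δ implies |2/u + 1| < ε.
|2/u + 1| = 2·|-2 − u|/(2·|u|) = 2|u + 2|/(2|u|).
Restrict δ ≤ 1. Then |u + 2| < 1 gives |u| > 1, so 2|u| > 2.
Then |2/u + 1| < 2|u + 2|/2, which is < ε when |u + 2| < ε.
Take δ = min(1, ε). Then 0 < |u + 2| < δ gives both |u + 2| < 1 and |u + 2| < ε, so |2/u + 1| < ε.

δ = min(1, ε)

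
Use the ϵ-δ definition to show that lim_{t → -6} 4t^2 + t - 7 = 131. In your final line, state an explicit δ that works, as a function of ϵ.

Let ϵ > 0 be given. We want δ > 0 such that 0 < |t + 6| < δ implies |(4t^2 + t - 7) − 131| < ϵ.
(4t^2 + t - 7) − 131 = 4t^2 + t - 138 = (t + 6)(4t - 23).
So |(4t^2 + t - 7) − 131| = |t + 6|·|4t - 23|.
Require δ ≤ 1. Then |t + 6| < 1 gives |t| < 7, and by the triangle inequality |4t - 23| ≤ 4·7 + 23 = 51.
Hence |(4t^2 + t - 7) − 131| ≤ 51|t + 6| < ϵ provided |t + 6| < ϵ/51.
Take δ = min(1, ϵ/51). Then 0 < |t + 6| < δ gives both |t + 6| < 1 and |t + 6| < ϵ/51, so |(4t^2 + t - 7) − 131| < ϵ.

δ = min(1, ϵ/51)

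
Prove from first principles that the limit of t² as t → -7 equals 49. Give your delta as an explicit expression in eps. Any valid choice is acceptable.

delta = min(2, eps/16)

Suppose eps > 0. We seek delta > 0 with 0 < |t + 7| < delta ⇒ |t² − 49| < eps.
Factor: t² − 49 = (t + 7)(t - 7), so |t² − 49| = |t + 7|·|t - 7|.
Impose delta ≤ 2 so that |t| < 9; then |t - 7| ≤ 16.
Hence |t² − 49| ≤ 16|t + 7|, which is < eps once |t + 7| < eps/16.
Take delta = min(2, eps/16). If 0 < |t + 7| < delta then both bounds hold and |t² − 49| ≤ 16|t + 7| < 16·(eps/16) = eps.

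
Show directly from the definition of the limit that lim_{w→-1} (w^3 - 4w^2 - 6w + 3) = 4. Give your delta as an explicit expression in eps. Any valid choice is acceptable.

delta = min(2, eps/25)

Let eps > 0 be given. We want delta > 0 such that 0 < |w + 1| < delta implies |(w^3 - 4w^2 - 6w + 3) − 4| < eps.
(w^3 - 4w^2 - 6w + 3) − 4 = w^3 - 4w^2 - 6w - 1 = (w + 1)(w^2 - 5w - 1).
So |(w^3 - 4w^2 - 6w + 3) − 4| = |w + 1|·|w^2 - 5w - 1|.
Assume first that |w + 1| < 2, so |w| < 3. Then |w^2 - 5w - 1| ≤ 3^2 + 5·3 + 1 = 25.
Hence |(w^3 - 4w^2 - 6w + 3) − 4| ≤ 25|w + 1| < eps provided |w + 1| < eps/25.
Take delta = min(2, eps/25). Then 0 < |w + 1| < delta gives both |w + 1| < 2 and |w + 1| < eps/25, so |(w^3 - 4w^2 - 6w + 3) − 4| < eps.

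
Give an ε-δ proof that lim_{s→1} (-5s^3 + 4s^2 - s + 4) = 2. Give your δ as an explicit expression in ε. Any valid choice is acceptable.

δ = min(2, ε/50)

Fix ε > 0. We want δ > 0 such that 0 < |s − 1| < δ implies |(-5s^3 + 4s^2 - s + 4) − 2| < ε.
(-5s^3 + 4s^2 - s + 4) − 2 = -5s^3 + 4s^2 - s + 2 = (s − 1)(-5s^2 - s - 2).
So |(-5s^3 + 4s^2 - s + 4) − 2| = |s − 1|·|-5s^2 - s - 2|.
Require δ ≤ 2. Then |s − 1| < 2 gives |s| < 3, and by the triangle inequality |-5s^2 - s - 2| ≤ 5·3^2 + 3 + 2 = 50.
Hence |(-5s^3 + 4s^2 - s + 4) − 2| ≤ 50|s − 1| < ε provided |s − 1| < ε/50.
Choosing δ = min(2, ε/50) ensures both conditions, hence |(-5s^3 + 4s^2 - s + 4) − 2| < ε.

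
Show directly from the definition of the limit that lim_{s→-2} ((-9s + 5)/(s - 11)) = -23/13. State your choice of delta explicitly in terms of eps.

Fix eps > 0. We want delta > 0 with 0 < |s + 2| < delta ⇒ |(-9s + 5)/(s - 11) + 23/13| < eps.
Combining over a common denominator, (-9s + 5)/(s - 11) + 23/13 = [(-9s + 5)·(-13) − 23·(s - 11)] / [(-13)·(s - 11)] = 94(s + 2) / ((-13)(s - 11)).
So |(-9s + 5)/(s - 11) + 23/13| = 94|s + 2| / (13·|s − 11|).
Require delta ≤ 13/2, so |s − 11| ≥ |-13| − |s + 2| > 13 − 13/2 = 13/2.
Hence |(-9s + 5)/(s - 11) + 23/13| < 94|s + 2|/(13·(13/2)) = (188/169)|s + 2|, which is < eps once |s + 2| < (169/188)eps.
Take delta = min(13/2, (169/188)eps). Then 0 < |s + 2| < delta forces both bounds, so |(-9s + 5)/(s - 11) + 23/13| < eps.

delta = min(13/2, (169/188)eps)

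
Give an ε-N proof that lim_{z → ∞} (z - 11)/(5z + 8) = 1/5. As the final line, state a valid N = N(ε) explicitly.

Let ε > 0 be given. We seek N > 0 such that z > N implies |(z - 11)/(5z + 8) − (1/5)| < ε.
(z - 11)/(5z + 8) − (1/5) = (5(z - 11) − (5z + 8)) / (5(5z + 8)) = -63/(5(5z + 8)).
For z > 0 we have 5z + 8 > 5z, so |(z - 11)/(5z + 8) − (1/5)| = 63/(5(5z + 8)) < 63/(5·5z) = (63/25)/z.
Thus |(z - 11)/(5z + 8) − (1/5)| < ε whenever z > (63/25)/ε.
Take N = (63/25)/ε. If z > N then |(z - 11)/(5z + 8) − (1/5)| < (63/25)/z < ε.

N = (63/25)/ε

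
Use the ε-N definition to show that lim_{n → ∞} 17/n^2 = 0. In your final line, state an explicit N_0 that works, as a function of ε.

N_0 = (17/ε)^{1/2}

Fix ε > 0. For n ≥ 1, |17/n^2 − 0| = 17/n^2.
17/n^2 < ε ⇔ n^2 > 17/ε ⇔ n > (17/ε)^{1/2}.
Take N_0 = (17/ε)^{1/2}. Then n > N_0 implies 17/n^2 < ε.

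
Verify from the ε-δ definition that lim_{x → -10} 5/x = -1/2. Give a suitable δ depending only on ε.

Let ε > 0. We seek δ > 0 such that 0 < |x + 10| < δ implies |5/x + 1/2| < ε.
|5/x + 1/2| = 5·|-10 − x|/(10·|x|) = 5|x + 10|/(10|x|).
Restrict δ ≤ 5. Then |x + 10| < 5 gives |x| > 5, so 10|x| > 50.
Then |5/x + 1/2| < 5|x + 10|/50, which is < ε when |x + 10| < 10ε.
Take δ = min(5, 10ε). Then 0 < |x + 10| < δ gives both |x + 10| < 5 and |x + 10| < 10ε, so |5/x + 1/2| < ε.

δ = min(5, 10ε)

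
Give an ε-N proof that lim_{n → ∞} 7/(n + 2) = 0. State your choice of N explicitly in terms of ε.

Suppose ε > 0. For n ≥ 1, |7/(n + 2) − 0| = 7/(n + 2) ≤ 7/n.
We need 7/n < ε, i.e. n > 7/ε.
Take N = 7/ε. If n > N then |7/(n + 2)| ≤ 7/n < ε.

N = 7/ε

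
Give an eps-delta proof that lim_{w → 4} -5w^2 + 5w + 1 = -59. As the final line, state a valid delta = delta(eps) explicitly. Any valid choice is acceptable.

Let eps > 0 be given. We want delta > 0 such that 0 < |w − 4| < delta implies |(-5w^2 + 5w + 1) + 59| < eps.
(-5w^2 + 5w + 1) + 59 = -5w^2 + 5w + 60 = (w − 4)(-5w - 15).
So |(-5w^2 + 5w + 1) + 59| = |w − 4|·|-5w - 15|.
Assume first that |w − 4| < 1, so |w| < 5. Then |-5w - 15| ≤ 5·5 + 15 = 40.
Hence |(-5w^2 + 5w + 1) + 59| ≤ 40|w − 4| < eps provided |w − 4| < eps/40.
Choosing delta = min(1, eps/40) ensures both conditions, hence |(-5w^2 + 5w + 1) + 59| < eps.

delta = min(1, eps/40)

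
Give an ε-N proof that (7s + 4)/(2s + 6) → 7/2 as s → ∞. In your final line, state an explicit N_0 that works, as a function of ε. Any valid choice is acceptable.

Let ε > 0. We seek N_0 > 0 such that s > N_0 implies |(7s + 4)/(2s + 6) − (7/2)| < ε.
(7s + 4)/(2s + 6) − (7/2) = (2(7s + 4) − 7(2s + 6)) / (2(2s + 6)) = -34/(2(2s + 6)).
For s > 0 we have 2s + 6 > 2s, so |(7s + 4)/(2s + 6) − (7/2)| = 34/(2(2s + 6)) < 34/(2·2s) = (17/2)/s.
Thus |(7s + 4)/(2s + 6) − (7/2)| < ε whenever s > (17/2)/ε.
Take N_0 = (17/2)/ε. If s > N_0 then |(7s + 4)/(2s + 6) − (7/2)| < (17/2)/s < ε.

N_0 = (17/2)/ε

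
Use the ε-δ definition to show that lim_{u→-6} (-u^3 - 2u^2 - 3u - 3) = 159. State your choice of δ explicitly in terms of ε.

Let ε > 0 be given. We want δ > 0 such that 0 < |u + 6| < δ implies |(-u^3 - 2u^2 - 3u - 3) − 159| < ε.
(-u^3 - 2u^2 - 3u - 3) − 159 = -u^3 - 2u^2 - 3u - 162 = (u + 6)(-u^2 + 4u - 27).
So |(-u^3 - 2u^2 - 3u - 3) − 159| = |u + 6|·|-u^2 + 4u - 27|.
Assume first that |u + 6| < 2, so |u| < 8. Then |-u^2 + 4u - 27| ≤ 8^2 + 4·8 + 27 = 123.
Hence |(-u^3 - 2u^2 - 3u - 3) − 159| ≤ 123|u + 6| < ε provided |u + 6| < ε/123.
Take δ = min(2, ε/123). Then 0 < |u + 6| < δ gives both |u + 6| < 2 and |u + 6| < ε/123, so |(-u^3 - 2u^2 - 3u - 3) − 159| < ε.

δ = min(2, ε/123)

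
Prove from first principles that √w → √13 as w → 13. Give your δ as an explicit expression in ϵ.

Let ϵ > 0 be given. We want δ > 0 such that 0 < |w − 13| < δ implies |√w − √13| < ϵ.
Multiplying by the conjugate, |√w − √13| = |w − 13|/(√w + √13).
Restrict δ ≤ 13 so that |w − 13| < 13 forces w > 0, and then √w + √13 > √13.
Hence |√w − √13| < |w − 13|/√13, which is < ϵ once |w − 13| < √13·ϵ.
Take δ = min(13, √13·ϵ). If 0 < |w − 13| < δ then w > 0 and |√w − √13| < |w − 13|/√13 < ϵ.

δ = min(13, √13·ϵ)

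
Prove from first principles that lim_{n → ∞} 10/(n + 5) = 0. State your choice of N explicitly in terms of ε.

Let ε > 0. For n ≥ 1, |10/(n + 5) − 0| = 10/(n + 5) ≤ 10/n.
We need 10/n < ε, i.e. n > 10/ε.
Take N = 10/ε. If n > N then |10/(n + 5)| ≤ 10/n < ε.

N = 10/ε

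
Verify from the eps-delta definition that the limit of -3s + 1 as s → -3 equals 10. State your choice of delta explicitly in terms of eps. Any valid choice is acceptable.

delta = eps/3

Fix eps > 0. We need delta > 0 so that 0 < |s + 3| < delta implies |(-3s + 1) − 10| < eps.
Since (-3s + 1) − 10 = -3(s + 3), we have |(-3s + 1) − 10| = 3|s + 3|.
So 3|s + 3| < eps exactly when |s + 3| < eps/3.
Choosing delta = eps/3 gives |(-3s + 1) − 10| = 3|s + 3| < eps whenever |s + 3| < delta.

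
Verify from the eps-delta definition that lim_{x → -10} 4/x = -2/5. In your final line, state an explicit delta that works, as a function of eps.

delta = min(5, (25/2)eps)

Let eps > 0. We seek delta > 0 such that 0 < |x + 10| < delta implies |4/x + 2/5| < eps.
|4/x + 2/5| = 4·|-10 − x|/(10·|x|) = 4|x + 10|/(10|x|).
Restrict delta ≤ 5. Then |x + 10| < 5 gives |x| > 5, so 10|x| > 50.
Then |4/x + 2/5| < 4|x + 10|/50, which is < eps when |x + 10| < (25/2)eps.
Take delta = min(5, (25/2)eps). Then 0 < |x + 10| < delta gives both |x + 10| < 5 and |x + 10| < (25/2)eps, so |4/x + 2/5| < eps.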